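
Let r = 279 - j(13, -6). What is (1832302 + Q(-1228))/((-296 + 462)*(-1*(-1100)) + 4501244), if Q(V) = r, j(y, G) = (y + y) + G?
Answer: 1832561/4683844 ≈ 0.39125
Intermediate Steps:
j(y, G) = G + 2*y (j(y, G) = 2*y + G = G + 2*y)
r = 259 (r = 279 - (-6 + 2*13) = 279 - (-6 + 26) = 279 - 1*20 = 279 - 20 = 259)
Q(V) = 259
(1832302 + Q(-1228))/((-296 + 462)*(-1*(-1100)) + 4501244) = (1832302 + 259)/((-296 + 462)*(-1*(-1100)) + 4501244) = 1832561/(166*1100 + 4501244) = 1832561/(182600 + 4501244) = 1832561/4683844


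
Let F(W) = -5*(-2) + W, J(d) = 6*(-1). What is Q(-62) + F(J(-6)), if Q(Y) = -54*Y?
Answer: 3352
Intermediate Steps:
J(d) = -6
F(W) = 10 + W
Q(-62) + F(J(-6)) = -54*(-62) + (10 - 6) = 3348 + 4 = 3352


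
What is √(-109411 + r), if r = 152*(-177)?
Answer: I*√136315 ≈ 369.21*I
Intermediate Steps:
r = -26904
√(-109411 + r) = √(-109411 - 26904) = √(-136315) = I*√136315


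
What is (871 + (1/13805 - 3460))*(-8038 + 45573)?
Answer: -268308768008/2761 ≈ -9.7178e+7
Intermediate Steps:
(871 + (1/13805 - 3460))*(-8038 + 45573) = (871 + (1/13805 - 3460))*37535 = (871 - 47765299/13805)*37535 = -35741144/13805*37535 = -268308768008/2761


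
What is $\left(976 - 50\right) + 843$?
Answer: $1769$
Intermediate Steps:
$\left(976 - 50\right) + 843 = 926 + 843 = 1769$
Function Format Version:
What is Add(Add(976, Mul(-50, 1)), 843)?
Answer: 1769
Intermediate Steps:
Add(Add(976, Mul(-50, 1)), 843) = Add(Add(976, -50), 843) = Add(926, 843) = 1769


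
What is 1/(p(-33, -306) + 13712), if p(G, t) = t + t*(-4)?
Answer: 1/14630 ≈ 6.8353e-5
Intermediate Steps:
p(G, t) = -3*t (p(G, t) = t - 4*t = -3*t)
1/(p(-33, -306) + 13712) = 1/(-3*(-306) + 13712) = 1/(918 + 13712) = 1/14630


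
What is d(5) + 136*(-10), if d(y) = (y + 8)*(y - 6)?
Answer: -1373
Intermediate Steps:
d(y) = (-6 + y)*(8 + y) (d(y) = (8 + y)*(-6 + y) = (-6 + y)*(8 + y))
d(5) + 136*(-10) = (-48 + 5² + 2*5) + 136*(-10) = (-48 + 25 + 10) - 1360 = -13 - 1360 = -1373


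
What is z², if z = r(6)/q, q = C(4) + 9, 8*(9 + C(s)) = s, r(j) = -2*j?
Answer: 576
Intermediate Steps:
C(s) = -9 + s/8
q = ½ (q = (-9 + (⅛)*4) + 9 = (-9 + ½) + 9 = -17/2 + 9 = ½ ≈ 0.50000)
z = -24 (z = (-2*6)/(½) = -12*2 = -24)
z² = (-24)² = 576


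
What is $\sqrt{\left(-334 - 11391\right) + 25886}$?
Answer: $119$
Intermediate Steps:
$\sqrt{\left(-334 - 11391\right) + 25886} = \sqrt{-11725 + 25886} = \sqrt{14161} = 119$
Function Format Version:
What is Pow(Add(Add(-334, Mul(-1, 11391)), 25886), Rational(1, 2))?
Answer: 119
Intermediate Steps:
Pow(Add(Add(-334, Mul(-1, 11391)), 25886), Rational(1, 2)) = Pow(Add(Add(-334, -11391), 25886), Rational(1, 2)) = Pow(Add(-11725, 25886), Rational(1, 2)) = Pow(14161, Rational(1, 2)) = 119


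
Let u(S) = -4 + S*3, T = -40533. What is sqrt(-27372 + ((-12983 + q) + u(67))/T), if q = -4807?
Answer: I*sqrt(44969405067039)/40533 ≈ 165.44*I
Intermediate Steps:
u(S) = -4 + 3*S
sqrt(-27372 + ((-12983 + q) + u(67))/T) = sqrt(-27372 + ((-12983 - 4807) + (-4 + 3*67))/(-40533)) = sqrt(-27372 + (-17790 + (-4 + 201))*(-1/40533)) = sqrt(-27372 + (-17790 + 197)*(-1/40533)) = sqrt(-27372 - 17593*(-1/40533)) = sqrt(-27372 + 17593/40533) = sqrt(-1109451683/40533) = I*sqrt(44969405067039)/40533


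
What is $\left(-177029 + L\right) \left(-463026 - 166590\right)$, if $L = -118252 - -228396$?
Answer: $42111866160$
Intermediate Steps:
$L = 110144$ ($L = -118252 + 228396 = 110144$)
$\left(-177029 + L\right) \left(-463026 - 166590\right) = \left(-177029 + 110144\right) \left(-463026 - 166590\right) = \left(-66885\right) \left(-629616\right) = 42111866160$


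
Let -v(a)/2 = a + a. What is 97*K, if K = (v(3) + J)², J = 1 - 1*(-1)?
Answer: 9700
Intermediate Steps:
v(a) = -4*a (v(a) = -2*(a + a) = -4*a)
J = 2 (J = 1 + 1 = 2)
K = 100 (K = (-4*3 + 2)² = (-12 + 2)² = (-10)² = 100)
97*K = 97*100 = 9700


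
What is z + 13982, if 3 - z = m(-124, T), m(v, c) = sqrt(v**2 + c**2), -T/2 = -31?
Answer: 13985 - 62*sqrt(5) ≈ 13846.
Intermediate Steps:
T = 62 (T = -2*(-31) = 62)
m(v, c) = sqrt(c**2 + v**2)
z = 3 - 62*sqrt(5) (z = 3 - sqrt(62**2 + (-124)**2) = 3 - sqrt(3844 + 15376) = 3 - sqrt(19220) = 3 - 62*sqrt(5) ≈ -135.64)
z + 13982 = (3 - 62*sqrt(5)) + 13982 = 13985 - 62*sqrt(5)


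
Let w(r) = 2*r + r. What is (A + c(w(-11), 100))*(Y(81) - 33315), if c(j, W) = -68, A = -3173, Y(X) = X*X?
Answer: 86709714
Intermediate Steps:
w(r) = 3*r
Y(X) = X²
(A + c(w(-11), 100))*(Y(81) - 33315) = (-3173 - 68)*(81² - 33315) = -3241*(6561 - 33315) = -3241*(-26754) = 86709714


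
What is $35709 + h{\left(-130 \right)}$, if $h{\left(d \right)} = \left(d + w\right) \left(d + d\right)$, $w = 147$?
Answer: $31289$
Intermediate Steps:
$h{\left(d \right)} = 2 d \left(147 + d\right)$ ($h{\left(d \right)} = \left(d + 147\right) \left(d + d\right) = \left(147 + d\right) 2 d = 2 d \left(147 + d\right)$)
$35709 + h{\left(-130 \right)} = 35709 + 2 \left(-130\right) \left(147 - 130\right) = 35709 + 2 \left(-130\right) 17 = 35709 - 4420 = 31289$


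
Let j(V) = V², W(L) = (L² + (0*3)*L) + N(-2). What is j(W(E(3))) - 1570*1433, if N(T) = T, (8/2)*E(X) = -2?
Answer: -35996911/16 ≈ -2.2498e+6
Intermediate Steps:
E(X) = -½ (E(X) = (¼)*(-2) = -½)
W(L) = -2 + L² (W(L) = (L² + (0*3)*L) - 2 = (L² + 0*L) - 2 = (L² + 0) - 2 = L² - 2 = -2 + L²)
j(W(E(3))) - 1570*1433 = (-2 + (-½)²)² - 1570*1433 = (-2 + ¼)² - 2249810 = (-7/4)² - 2249810 = 49/16 - 2249810 = -35996911/16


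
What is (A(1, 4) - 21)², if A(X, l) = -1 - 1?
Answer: 529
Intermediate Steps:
A(X, l) = -2
(A(1, 4) - 21)² = (-2 - 21)² = (-23)² = 529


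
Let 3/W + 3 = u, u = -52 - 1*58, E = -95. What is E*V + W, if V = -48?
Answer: 515277/113 ≈ 4560.0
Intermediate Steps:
u = -110 (u = -52 - 58 = -110)
W = -3/113 (W = 3/(-3 - 110) = 3/(-113) = 3*(-1/113) = -3/113 ≈ -0.026549)
E*V + W = -95*(-48) - 3/113 = 4560 - 3/113 = 515277/113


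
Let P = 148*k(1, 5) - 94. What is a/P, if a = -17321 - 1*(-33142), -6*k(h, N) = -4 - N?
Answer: 15821/128 ≈ 123.60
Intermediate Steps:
k(h, N) = ⅔ + N/6 (k(h, N) = -(-4 - N)/6 = ⅔ + N/6)
P = 128 (P = 148*(⅔ + (⅙)*5) - 94 = 148*(⅔ + ⅚) - 94 = 148*(3/2) - 94 = 222 - 94 = 128)
a = 15821 (a = -17321 + 33142 = 15821)
a/P = 15821/128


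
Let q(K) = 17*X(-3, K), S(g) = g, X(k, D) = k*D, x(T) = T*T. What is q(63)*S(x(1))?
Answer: -3213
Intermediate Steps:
x(T) = T²
X(k, D) = D*k
q(K) = -51*K (q(K) = 17*(K*(-3)) = 17*(-3*K) = -51*K)
q(63)*S(x(1)) = -51*63*1² = -3213*1 = -3213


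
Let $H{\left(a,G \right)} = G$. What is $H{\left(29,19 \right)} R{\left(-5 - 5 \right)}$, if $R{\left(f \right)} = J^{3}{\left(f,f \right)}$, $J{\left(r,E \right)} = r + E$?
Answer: $-152000$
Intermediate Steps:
$J{\left(r,E \right)} = E + r$
$R{\left(f \right)} = 8 f^{3}$ ($R{\left(f \right)} = \left(f + f\right)^{3} = \left(2 f\right)^{3} = 8 f^{3}$)
$H{\left(29,19 \right)} R{\left(-5 - 5 \right)} = 19 \cdot 8 \left(-5 - 5\right)^{3} = 19 \cdot 8 \left(-10\right)^{3} = 19 \cdot 8 \left(-1000\right) = 19 \left(-8000\right) = -152000$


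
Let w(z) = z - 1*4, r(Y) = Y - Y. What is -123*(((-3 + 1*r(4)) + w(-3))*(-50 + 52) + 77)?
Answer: -7011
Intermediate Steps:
r(Y) = 0
w(z) = -4 + z (w(z) = z - 4 = -4 + z)
-123*(((-3 + 1*r(4)) + w(-3))*(-50 + 52) + 77) = -123*(((-3 + 1*0) + (-4 - 3))*(-50 + 52) + 77) = -123*(((-3 + 0) - 7)*2 + 77) = -123*((-3 - 7)*2 + 77) = -123*(-10*2 + 77) = -123*(-20 + 77) = -123*57 = -7011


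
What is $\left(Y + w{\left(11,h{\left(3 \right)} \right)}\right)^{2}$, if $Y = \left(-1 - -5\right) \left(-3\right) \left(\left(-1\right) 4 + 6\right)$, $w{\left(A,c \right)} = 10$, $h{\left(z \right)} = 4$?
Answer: $196$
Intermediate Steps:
$Y = -24$ ($Y = \left(-1 + 5\right) \left(-3\right) \left(-4 + 6\right) = 4 \left(-3\right) 2 = \left(-12\right) 2 = -24$)
$\left(Y + w{\left(11,h{\left(3 \right)} \right)}\right)^{2} = \left(-24 + 10\right)^{2} = \left(-14\right)^{2} = 196$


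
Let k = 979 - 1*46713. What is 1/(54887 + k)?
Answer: 1/9153 ≈ 0.00010925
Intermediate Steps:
k = -45734 (k = 979 - 46713 = -45734)
1/(54887 + k) = 1/(54887 - 45734) = 1/9153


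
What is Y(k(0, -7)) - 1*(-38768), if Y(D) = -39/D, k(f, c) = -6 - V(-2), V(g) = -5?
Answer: 38807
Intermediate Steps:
k(f, c) = -1 (k(f, c) = -6 - 1*(-5) = -6 + 5 = -1)
Y(k(0, -7)) - 1*(-38768) = -39/(-1) - 1*(-38768) = -39*(-1) + 38768 = 39 + 38768 = 38807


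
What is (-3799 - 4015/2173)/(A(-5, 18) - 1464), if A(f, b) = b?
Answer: 4129621/1571079 ≈ 2.6285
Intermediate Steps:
(-3799 - 4015/2173)/(A(-5, 18) - 1464) = (-3799 - 4015/2173)/(18 - 1464) = (-3799 - 4015*1/2173)/(-1446) = (-3799 - 4015/2173)*(-1/1446) = -8259242/2173*(-1/1446) = 4129621/1571079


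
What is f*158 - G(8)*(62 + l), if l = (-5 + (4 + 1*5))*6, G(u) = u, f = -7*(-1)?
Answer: 418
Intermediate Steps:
f = 7
l = 24 (l = (-5 + (4 + 5))*6 = (-5 + 9)*6 = 4*6 = 24)
f*158 - G(8)*(62 + l) = 7*158 - 8*(62 + 24) = 1106 - 8*86 = 1106 - 1*688 = 1106 - 688 = 418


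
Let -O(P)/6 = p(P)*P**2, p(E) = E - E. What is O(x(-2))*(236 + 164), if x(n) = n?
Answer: 0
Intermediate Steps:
p(E) = 0
O(P) = 0 (O(P) = -0*P**2 = -6*0 = 0)
O(x(-2))*(236 + 164) = 0*(236 + 164) = 0*400 = 0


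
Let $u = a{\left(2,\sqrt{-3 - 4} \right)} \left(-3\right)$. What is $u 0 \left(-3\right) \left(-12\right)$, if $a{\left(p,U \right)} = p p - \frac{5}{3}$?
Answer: $0$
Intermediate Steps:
$a{\left(p,U \right)} = - \frac{5}{3} + p^{2}$ ($a{\left(p,U \right)} = p^{2} - \frac{5}{3} = - \frac{5}{3} + p^{2}$)
$u = -7$ ($u = \left(- \frac{5}{3} + 2^{2}\right) \left(-3\right) = \left(- \frac{5}{3} + 4\right) \left(-3\right) = \frac{7}{3} \left(-3\right) = -7$)
$u 0 \left(-3\right) \left(-12\right) = - 7 \cdot 0 \left(-3\right) \left(-12\right) = - 7 \cdot 0 \left(-12\right) = \left(-7\right) 0 = 0$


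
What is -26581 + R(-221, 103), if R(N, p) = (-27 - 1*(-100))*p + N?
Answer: -19283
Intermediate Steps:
R(N, p) = N + 73*p (R(N, p) = (-27 + 100)*p + N = 73*p + N = N + 73*p)
-26581 + R(-221, 103) = -26581 + (-221 + 73*103) = -26581 + (-221 + 7519) = -26581 + 7298 = -19283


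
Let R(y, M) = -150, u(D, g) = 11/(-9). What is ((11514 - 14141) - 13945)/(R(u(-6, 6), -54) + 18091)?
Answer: -16572/17941 ≈ -0.92369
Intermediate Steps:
u(D, g) = -11/9 (u(D, g) = 11*(-⅑) = -11/9)
((11514 - 14141) - 13945)/(R(u(-6, 6), -54) + 18091) = ((11514 - 14141) - 13945)/(-150 + 18091) = (-2627 - 13945)/17941 = -16572*1/17941 = -16572/17941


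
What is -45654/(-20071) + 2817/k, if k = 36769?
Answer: 1735191933/737990599 ≈ 2.3512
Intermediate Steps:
-45654/(-20071) + 2817/k = -45654/(-20071) + 2817/36769 = -45654*(-1/20071) + 2817*(1/36769) = 45654/20071 + 2817/36769 = 1735191933/737990599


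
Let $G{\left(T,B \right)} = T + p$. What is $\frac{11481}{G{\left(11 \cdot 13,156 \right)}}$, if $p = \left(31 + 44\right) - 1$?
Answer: $\frac{11481}{217} \approx 52.908$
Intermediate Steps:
$p = 74$ ($p = 75 - 1 = 74$)
$G{\left(T,B \right)} = 74 + T$ ($G{\left(T,B \right)} = T + 74 = 74 + T$)
$\frac{11481}{G{\left(11 \cdot 13,156 \right)}} = \frac{11481}{74 + 11 \cdot 13} = \frac{11481}{74 + 143} = \frac{11481}{217}$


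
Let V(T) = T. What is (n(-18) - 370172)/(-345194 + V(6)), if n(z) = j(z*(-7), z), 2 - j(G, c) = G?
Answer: 92574/86297 ≈ 1.0727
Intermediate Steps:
j(G, c) = 2 - G
n(z) = 2 + 7*z (n(z) = 2 - z*(-7) = 2 - (-7)*z = 2 + 7*z)
(n(-18) - 370172)/(-345194 + V(6)) = ((2 + 7*(-18)) - 370172)/(-345194 + 6) = ((2 - 126) - 370172)/(-345188) = (-124 - 370172)*(-1/345188) = -370296*(-1/345188) = 92574/86297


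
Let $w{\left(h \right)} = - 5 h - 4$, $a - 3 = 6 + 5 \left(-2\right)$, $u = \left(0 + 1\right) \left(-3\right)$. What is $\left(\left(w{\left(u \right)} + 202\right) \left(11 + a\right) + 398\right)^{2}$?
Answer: $6390784$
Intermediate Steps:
$u = -3$ ($u = 1 \left(-3\right) = -3$)
$a = -1$ ($a = 3 + \left(6 + 5 \left(-2\right)\right) = 3 + \left(6 - 10\right) = 3 - 4 = -1$)
$w{\left(h \right)} = -4 - 5 h$
$\left(\left(w{\left(u \right)} + 202\right) \left(11 + a\right) + 398\right)^{2} = \left(\left(\left(-4 - -15\right) + 202\right) \left(11 - 1\right) + 398\right)^{2} = \left(\left(\left(-4 + 15\right) + 202\right) 10 + 398\right)^{2} = \left(\left(11 + 202\right) 10 + 398\right)^{2} = \left(213 \cdot 10 + 398\right)^{2} = \left(2130 + 398\right)^{2} = 2528^{2} = 6390784$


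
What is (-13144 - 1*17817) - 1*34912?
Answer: -65873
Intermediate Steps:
(-13144 - 1*17817) - 1*34912 = (-13144 - 17817) - 34912 = -30961 - 34912 = -65873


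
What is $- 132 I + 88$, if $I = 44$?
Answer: $-5720$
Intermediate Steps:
$- 132 I + 88 = \left(-132\right) 44 + 88 = -5808 + 88 = -5720$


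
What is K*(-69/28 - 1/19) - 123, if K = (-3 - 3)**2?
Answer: -28410/133 ≈ -213.61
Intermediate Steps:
K = 36 (K = (-6)**2 = 36)
K*(-69/28 - 1/19) - 123 = 36*(-69/28 - 1/19) - 123 = 36*(-1339/532) - 123 = -12051/133 - 123 = -28410/133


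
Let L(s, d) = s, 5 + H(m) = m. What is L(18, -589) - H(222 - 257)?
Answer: 58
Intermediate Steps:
H(m) = -5 + m
L(18, -589) - H(222 - 257) = 18 - (-5 + (222 - 257)) = 18 - (-5 - 35) = 18 - 1*(-40) = 18 + 40 = 58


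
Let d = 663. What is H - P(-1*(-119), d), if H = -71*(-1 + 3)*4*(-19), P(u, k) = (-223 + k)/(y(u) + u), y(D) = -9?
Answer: 10788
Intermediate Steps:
P(u, k) = (-223 + k)/(-9 + u)
H = 10792 (H = -142*4*(-19) = -71*8*(-19) = -568*(-19) = 10792)
H - P(-1*(-119), d) = 10792 - (-223 + 663)/(-9 - 1*(-119)) = 10792 - 440/(-9 + 119) = 10792 - 440/110 = 10792 - 1*4 = 10792 - 4 = 10788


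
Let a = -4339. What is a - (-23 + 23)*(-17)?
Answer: -4339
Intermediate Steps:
a - (-23 + 23)*(-17) = -4339 - (-23 + 23)*(-17) = -4339 - 0*(-17) = -4339 - 1*0 = -4339 + 0 = -4339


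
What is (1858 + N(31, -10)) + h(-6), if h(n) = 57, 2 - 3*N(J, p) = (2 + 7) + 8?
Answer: 1910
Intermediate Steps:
N(J, p) = -5 (N(J, p) = ⅔ - ((2 + 7) + 8)/3 = ⅔ - (9 + 8)/3 = ⅔ - ⅓*17 = ⅔ - 17/3 = -5)
(1858 + N(31, -10)) + h(-6) = (1858 - 5) + 57 = 1853 + 57 = 1910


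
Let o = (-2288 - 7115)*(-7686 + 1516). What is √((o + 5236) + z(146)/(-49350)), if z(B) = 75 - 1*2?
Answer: √5652298627763298/9870 ≈ 7617.2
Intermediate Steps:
z(B) = 73 (z(B) = 75 - 2 = 73)
o = 58016510 (o = -9403*(-6170) = 58016510)
√((o + 5236) + z(146)/(-49350)) = √((58016510 + 5236) + 73/(-49350)) = √(58021746 + 73*(-1/49350)) = √(58021746 - 73/49350) = √(2863373165027/49350) = √5652298627763298/9870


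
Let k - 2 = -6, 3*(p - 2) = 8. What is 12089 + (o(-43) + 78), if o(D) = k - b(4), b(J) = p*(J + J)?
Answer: 36377/3 ≈ 12126.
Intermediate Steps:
p = 14/3 (p = 2 + (1/3)*8 = 2 + 8/3 = 14/3 ≈ 4.6667)
k = -4 (k = 2 - 6 = -4)
b(J) = 28*J/3 (b(J) = 14*(J + J)/3 = 14*(2*J)/3 = 28*J/3)
o(D) = -124/3 (o(D) = -4 - 28*4/3 = -4 - 1*112/3 = -4 - 112/3 = -124/3)
12089 + (o(-43) + 78) = 12089 + (-124/3 + 78) = 12089 + 110/3 = 36377/3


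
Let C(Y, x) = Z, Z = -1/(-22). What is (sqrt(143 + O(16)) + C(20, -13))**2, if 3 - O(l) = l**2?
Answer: -53239/484 + I*sqrt(110)/11 ≈ -110.0 + 0.95346*I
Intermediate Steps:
Z = 1/22 (Z = -1*(-1/22) = 1/22 ≈ 0.045455)
C(Y, x) = 1/22
O(l) = 3 - l**2
(sqrt(143 + O(16)) + C(20, -13))**2 = (sqrt(143 + (3 - 1*16**2)) + 1/22)**2 = (sqrt(143 + (3 - 1*256)) + 1/22)**2 = (sqrt(143 + (3 - 256)) + 1/22)**2 = (sqrt(143 - 253) + 1/22)**2 = (sqrt(-110) + 1/22)**2 = (I*sqrt(110) + 1/22)**2 = (1/22 + I*sqrt(110))**2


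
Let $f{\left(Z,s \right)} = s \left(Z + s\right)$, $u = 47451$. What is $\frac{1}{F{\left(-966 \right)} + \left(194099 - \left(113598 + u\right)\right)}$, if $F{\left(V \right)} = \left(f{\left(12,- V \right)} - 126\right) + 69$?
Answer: $\frac{1}{977741} \approx 1.0228 \cdot 10^{-6}$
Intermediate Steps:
$F{\left(V \right)} = -57 - V \left(12 - V\right)$ ($F{\left(V \right)} = \left(- V \left(12 - V\right) - 126\right) + 69 = \left(-126 - V \left(12 - V\right)\right) + 69 = -57 - V \left(12 - V\right)$)
$\frac{1}{F{\left(-966 \right)} + \left(194099 - \left(113598 + u\right)\right)} = \frac{1}{\left(-57 - 966 \left(-12 - 966\right)\right) + \left(194099 - 161049\right)} = \frac{1}{\left(-57 - -944748\right) + \left(194099 - 161049\right)} = \frac{1}{\left(-57 + 944748\right) + \left(194099 - 161049\right)} = \frac{1}{944691 + 33050} = \frac{1}{977741}$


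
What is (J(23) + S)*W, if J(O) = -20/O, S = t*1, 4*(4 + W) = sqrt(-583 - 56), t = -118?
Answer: 10936/23 - 4101*I*sqrt(71)/46 ≈ 475.48 - 751.21*I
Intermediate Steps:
W = -4 + 3*I*sqrt(71)/4 (W = -4 + sqrt(-583 - 56)/4 = -4 + sqrt(-639)/4 = -4 + (3*I*sqrt(71))/4 = -4 + 3*I*sqrt(71)/4 ≈ -4.0 + 6.3196*I)
S = -118 (S = -118*1 = -118)
(J(23) + S)*W = (-20/23 - 118)*(-4 + 3*I*sqrt(71)/4) = -2734*(-4 + 3*I*sqrt(71)/4)/23 = 10936/23 - 4101*I*sqrt(71)/46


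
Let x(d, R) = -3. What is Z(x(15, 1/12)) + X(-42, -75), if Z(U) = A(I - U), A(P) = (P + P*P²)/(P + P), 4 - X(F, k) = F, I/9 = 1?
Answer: 237/2 ≈ 118.50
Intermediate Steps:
I = 9 (I = 9*1 = 9)
X(F, k) = 4 - F
A(P) = (P + P³)/(2*P) (A(P) = (P + P³)/((2*P)) = (P + P³)*(1/(2*P)) = (P + P³)/(2*P))
Z(U) = ½ + (9 - U)²/2
Z(x(15, 1/12)) + X(-42, -75) = (½ + (-9 - 3)²/2) + (4 - 1*(-42)) = (½ + (½)*(-12)²) + (4 + 42) = (½ + (½)*144) + 46 = (½ + 72) + 46 = 145/2 + 46 = 237/2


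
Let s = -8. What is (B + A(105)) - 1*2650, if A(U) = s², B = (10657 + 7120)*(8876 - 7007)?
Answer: 33222627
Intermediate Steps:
B = 33225213 (B = 17777*1869 = 33225213)
A(U) = 64 (A(U) = (-8)² = 64)
(B + A(105)) - 1*2650 = (33225213 + 64) - 1*2650 = 33225277 - 2650 = 33222627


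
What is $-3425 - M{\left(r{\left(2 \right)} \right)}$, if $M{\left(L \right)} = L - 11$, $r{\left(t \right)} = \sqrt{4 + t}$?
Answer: $-3414 - \sqrt{6} \approx -3416.4$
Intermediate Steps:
$M{\left(L \right)} = -11 + L$
$-3425 - M{\left(r{\left(2 \right)} \right)} = -3425 - \left(-11 + \sqrt{4 + 2}\right) = -3425 - \left(-11 + \sqrt{6}\right) = -3425 + \left(11 - \sqrt{6}\right) = -3414 - \sqrt{6}$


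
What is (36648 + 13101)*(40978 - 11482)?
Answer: 1467396504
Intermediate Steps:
(36648 + 13101)*(40978 - 11482) = 49749*29496 = 1467396504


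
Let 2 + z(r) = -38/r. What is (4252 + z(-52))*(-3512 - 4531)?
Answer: -888904317/26 ≈ -3.4189e+7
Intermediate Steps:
z(r) = -2 - 38/r
(4252 + z(-52))*(-3512 - 4531) = (4252 + (-2 - 38/(-52)))*(-3512 - 4531) = (4252 + (-2 - 38*(-1/52)))*(-8043) = (4252 + (-2 + 19/26))*(-8043) = (4252 - 33/26)*(-8043) = (110519/26)*(-8043) = -888904317/26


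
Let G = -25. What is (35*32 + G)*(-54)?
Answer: -59130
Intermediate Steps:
(35*32 + G)*(-54) = (35*32 - 25)*(-54) = (1120 - 25)*(-54) = 1095*(-54) = -59130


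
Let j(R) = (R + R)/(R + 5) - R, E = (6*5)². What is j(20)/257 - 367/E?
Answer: -110879/231300 ≈ -0.47937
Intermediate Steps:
E = 900 (E = 30² = 900)
j(R) = -R + 2*R/(5 + R) (j(R) = (2*R)/(5 + R) - R = 2*R/(5 + R) - R = -R + 2*R/(5 + R))
j(20)/257 - 367/E = -1*20*(3 + 20)/(5 + 20)/257 - 367/900 = -1*20*23/25*(1/257) - 367*1/900 = -1*20*1/25*23*(1/257) - 367/900 = -92/5*1/257 - 367/900 = -92/1285 - 367/900 = -110879/231300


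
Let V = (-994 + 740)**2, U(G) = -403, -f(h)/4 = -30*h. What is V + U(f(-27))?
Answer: 64113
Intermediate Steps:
f(h) = 120*h (f(h) = -(-120)*h = 120*h)
V = 64516 (V = (-254)**2 = 64516)
V + U(f(-27)) = 64516 - 403 = 64113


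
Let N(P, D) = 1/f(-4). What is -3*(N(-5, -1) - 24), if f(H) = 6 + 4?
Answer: 717/10 ≈ 71.700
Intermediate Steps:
f(H) = 10
N(P, D) = ⅒ (N(P, D) = 1/10 = ⅒)
-3*(N(-5, -1) - 24) = -3*(⅒ - 24) = -3*(-239/10) = 717/10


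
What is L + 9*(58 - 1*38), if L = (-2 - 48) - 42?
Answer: 88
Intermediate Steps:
L = -92 (L = -50 - 42 = -92)
L + 9*(58 - 1*38) = -92 + 9*(58 - 1*38) = -92 + 9*(58 - 38) = -92 + 9*20 = -92 + 180 = 88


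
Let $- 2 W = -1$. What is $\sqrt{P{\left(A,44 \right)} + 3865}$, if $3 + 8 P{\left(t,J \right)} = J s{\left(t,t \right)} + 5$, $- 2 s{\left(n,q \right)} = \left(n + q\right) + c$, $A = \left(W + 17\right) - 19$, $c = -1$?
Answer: $\frac{\sqrt{15505}}{2} \approx 62.26$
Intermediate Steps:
$W = \frac{1}{2}$ ($W = \left(- \frac{1}{2}\right) \left(-1\right) = \frac{1}{2} \approx 0.5$)
$A = - \frac{3}{2}$ ($A = \left(\frac{1}{2} + 17\right) - 19 = \frac{35}{2} - 19 = - \frac{3}{2} \approx -1.5$)
$s{\left(n,q \right)} = \frac{1}{2} - \frac{n}{2} - \frac{q}{2}$ ($s{\left(n,q \right)} = - \frac{\left(n + q\right) - 1}{2} = - \frac{-1 + n + q}{2} = \frac{1}{2} - \frac{n}{2} - \frac{q}{2}$)
$P{\left(t,J \right)} = \frac{1}{4} + \frac{J \left(\frac{1}{2} - t\right)}{8}$ ($P{\left(t,J \right)} = - \frac{3}{8} + \frac{J \left(\frac{1}{2} - \frac{t}{2} - \frac{t}{2}\right) + 5}{8} = - \frac{3}{8} + \frac{J \left(\frac{1}{2} - t\right) + 5}{8} = - \frac{3}{8} + \frac{5 + J \left(\frac{1}{2} - t\right)}{8} = - \frac{3}{8} + \left(\frac{5}{8} + \frac{J \left(\frac{1}{2} - t\right)}{8}\right) = \frac{1}{4} + \frac{J \left(\frac{1}{2} - t\right)}{8}$)
$\sqrt{P{\left(A,44 \right)} + 3865} = \sqrt{\left(\frac{1}{4} - \frac{11 \left(-1 + 2 \left(- \frac{3}{2}\right)\right)}{4}\right) + 3865} = \sqrt{\left(\frac{1}{4} - \frac{11 \left(-1 - 3\right)}{4}\right) + 3865} = \sqrt{\left(\frac{1}{4} - \frac{11}{4} \left(-4\right)\right) + 3865} = \sqrt{\left(\frac{1}{4} + 11\right) + 3865} = \sqrt{\frac{45}{4} + 3865} = \sqrt{\frac{15505}{4}} = \frac{\sqrt{15505}}{2}$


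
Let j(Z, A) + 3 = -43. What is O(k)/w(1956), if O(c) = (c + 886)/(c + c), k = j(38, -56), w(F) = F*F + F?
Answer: -35/14673586 ≈ -2.3852e-6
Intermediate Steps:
w(F) = F + F² (w(F) = F² + F = F + F²)
j(Z, A) = -46 (j(Z, A) = -3 - 43 = -46)
k = -46
O(c) = (886 + c)/(2*c) (O(c) = (886 + c)/((2*c)) = (886 + c)*(1/(2*c)) = (886 + c)/(2*c))
O(k)/w(1956) = ((½)*(886 - 46)/(-46))/((1956*(1 + 1956))) = ((½)*(-1/46)*840)/((1956*1957)) = -210/23/3827892 = -210/23*1/3827892 = -35/14673586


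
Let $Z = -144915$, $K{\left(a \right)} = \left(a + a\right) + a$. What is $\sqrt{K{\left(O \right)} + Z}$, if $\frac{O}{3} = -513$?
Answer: $2 i \sqrt{37383} \approx 386.69 i$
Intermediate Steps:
$O = -1539$ ($O = 3 \left(-513\right) = -1539$)
$K{\left(a \right)} = 3 a$ ($K{\left(a \right)} = 2 a + a = 3 a$)
$\sqrt{K{\left(O \right)} + Z} = \sqrt{3 \left(-1539\right) - 144915} = \sqrt{-4617 - 144915} = \sqrt{-149532} = 2 i \sqrt{37383}$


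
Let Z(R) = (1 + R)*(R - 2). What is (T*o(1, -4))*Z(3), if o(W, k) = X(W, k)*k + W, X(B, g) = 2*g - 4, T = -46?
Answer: -9016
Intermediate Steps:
X(B, g) = -4 + 2*g
Z(R) = (1 + R)*(-2 + R)
o(W, k) = W + k*(-4 + 2*k) (o(W, k) = (-4 + 2*k)*k + W = k*(-4 + 2*k) + W = W + k*(-4 + 2*k))
(T*o(1, -4))*Z(3) = (-46*(1 + 2*(-4)*(-2 - 4)))*(-2 + 3² - 1*3) = (-46*(1 + 2*(-4)*(-6)))*(-2 + 9 - 3) = -46*(1 + 48)*4 = -46*49*4 = -2254*4 = -9016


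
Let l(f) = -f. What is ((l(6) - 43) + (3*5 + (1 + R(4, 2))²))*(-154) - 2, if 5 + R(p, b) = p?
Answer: 5234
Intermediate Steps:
R(p, b) = -5 + p
((l(6) - 43) + (3*5 + (1 + R(4, 2))²))*(-154) - 2 = ((-1*6 - 43) + (3*5 + (1 + (-5 + 4))²))*(-154) - 2 = ((-6 - 43) + (15 + (1 - 1)²))*(-154) - 2 = (-49 + (15 + 0²))*(-154) - 2 = (-49 + (15 + 0))*(-154) - 2 = (-49 + 15)*(-154) - 2 = -34*(-154) - 2 = 5236 - 2 = 5234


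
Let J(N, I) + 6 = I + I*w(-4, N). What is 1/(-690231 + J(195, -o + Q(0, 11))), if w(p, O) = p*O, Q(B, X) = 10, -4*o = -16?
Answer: -1/694911 ≈ -1.4390e-6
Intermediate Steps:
o = 4 (o = -¼*(-16) = 4)
w(p, O) = O*p
J(N, I) = -6 + I - 4*I*N (J(N, I) = -6 + (I + I*(N*(-4))) = -6 + (I + I*(-4*N)) = -6 + (I - 4*I*N) = -6 + I - 4*I*N)
1/(-690231 + J(195, -o + Q(0, 11))) = 1/(-690231 + (-6 + (-1*4 + 10) - 4*(-1*4 + 10)*195)) = 1/(-690231 + (-6 + (-4 + 10) - 4*(-4 + 10)*195)) = 1/(-690231 + (-6 + 6 - 4*6*195)) = 1/(-690231 + (-6 + 6 - 4680)) = 1/(-690231 - 4680) = 1/(-694911) = -1/694911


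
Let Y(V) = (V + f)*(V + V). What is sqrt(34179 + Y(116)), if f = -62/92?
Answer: sqrt(32234431)/23 ≈ 246.85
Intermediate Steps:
f = -31/46 (f = -62*1/92 = -31/46 ≈ -0.67391)
Y(V) = 2*V*(-31/46 + V) (Y(V) = (V - 31/46)*(V + V) = (-31/46 + V)*(2*V) = 2*V*(-31/46 + V))
sqrt(34179 + Y(116)) = sqrt(34179 + (1/23)*116*(-31 + 46*116)) = sqrt(34179 + (1/23)*116*(-31 + 5336)) = sqrt(34179 + (1/23)*116*5305) = sqrt(34179 + 615380/23) = sqrt(1401497/23) = sqrt(32234431)/23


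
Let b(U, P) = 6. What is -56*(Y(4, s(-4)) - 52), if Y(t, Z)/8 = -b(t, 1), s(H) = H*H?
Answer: 5600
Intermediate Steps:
s(H) = H²
Y(t, Z) = -48 (Y(t, Z) = 8*(-1*6) = 8*(-6) = -48)
-56*(Y(4, s(-4)) - 52) = -56*(-48 - 52) = -56*(-100) = 5600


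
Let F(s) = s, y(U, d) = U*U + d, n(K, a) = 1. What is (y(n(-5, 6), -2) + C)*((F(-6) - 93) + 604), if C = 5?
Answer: 2020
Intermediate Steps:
y(U, d) = d + U**2 (y(U, d) = U**2 + d = d + U**2)
(y(n(-5, 6), -2) + C)*((F(-6) - 93) + 604) = ((-2 + 1**2) + 5)*((-6 - 93) + 604) = ((-2 + 1) + 5)*(-99 + 604) = (-1 + 5)*505 = 4*505 = 2020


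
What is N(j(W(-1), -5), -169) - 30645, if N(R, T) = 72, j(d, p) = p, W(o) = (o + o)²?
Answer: -30573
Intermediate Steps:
W(o) = 4*o² (W(o) = (2*o)² = 4*o²)
N(j(W(-1), -5), -169) - 30645 = 72 - 30645 = -30573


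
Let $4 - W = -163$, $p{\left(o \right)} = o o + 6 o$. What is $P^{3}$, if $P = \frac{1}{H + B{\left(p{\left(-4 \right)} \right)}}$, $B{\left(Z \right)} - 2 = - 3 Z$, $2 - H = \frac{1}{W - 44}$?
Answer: $\frac{1860867}{40814179307} \approx 4.5594 \cdot 10^{-5}$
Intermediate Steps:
$p{\left(o \right)} = o^{2} + 6 o$
$W = 167$ ($W = 4 - -163 = 4 + 163 = 167$)
$H = \frac{245}{123}$ ($H = 2 - \frac{1}{167 - 44} = 2 - \frac{1}{123} = \frac{245}{123} \approx 1.9919$)
$B{\left(Z \right)} = 2 - 3 Z$
$P = \frac{123}{3443}$ ($P = \frac{1}{\frac{245}{123} - \left(-2 + 3 \left(- 4 \left(6 - 4\right)\right)\right)} = \frac{1}{\frac{245}{123} - \left(-2 + 3 \left(\left(-4\right) 2\right)\right)} = \frac{1}{\frac{245}{123} + \left(2 - -24\right)} = \frac{1}{\frac{245}{123} + \left(2 + 24\right)} = \frac{1}{\frac{245}{123} + 26} = \frac{1}{\frac{3443}{123}} = \frac{123}{3443} \approx 0.035725$)
$P^{3} = \left(\frac{123}{3443}\right)^{3} = \frac{1860867}{40814179307}$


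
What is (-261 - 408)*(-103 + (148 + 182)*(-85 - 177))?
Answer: 57910647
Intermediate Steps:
(-261 - 408)*(-103 + (148 + 182)*(-85 - 177)) = -669*(-103 + 330*(-262)) = -669*(-103 - 86460) = -669*(-86563) = 57910647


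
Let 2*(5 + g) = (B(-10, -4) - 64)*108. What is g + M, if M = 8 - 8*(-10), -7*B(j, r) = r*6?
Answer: -22315/7 ≈ -3187.9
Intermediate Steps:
B(j, r) = -6*r/7 (B(j, r) = -r*6/7 = -6*r/7)
M = 88 (M = 8 + 80 = 88)
g = -22931/7 (g = -5 + ((-6/7*(-4) - 64)*108)/2 = -5 + ((24/7 - 64)*108)/2 = -5 + (-424/7*108)/2 = -5 + (½)*(-45792/7) = -5 - 22896/7 = -22931/7 ≈ -3275.9)
g + M = -22931/7 + 88 = -22315/7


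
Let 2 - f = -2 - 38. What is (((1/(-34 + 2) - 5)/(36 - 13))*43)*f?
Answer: -6321/16 ≈ -395.06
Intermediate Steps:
f = 42 (f = 2 - (-2 - 38) = 2 - 1*(-40) = 2 + 40 = 42)
(((1/(-34 + 2) - 5)/(36 - 13))*43)*f = (((1/(-34 + 2) - 5)/(36 - 13))*43)*42 = (((1/(-32) - 5)/23)*43)*42 = (((-1/32 - 5)*(1/23))*43)*42 = (-161/32*1/23*43)*42 = -7/32*43*42 = -301/32*42 = -6321/16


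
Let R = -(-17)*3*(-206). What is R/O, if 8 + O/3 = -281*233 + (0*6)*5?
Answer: 3502/65481 ≈ 0.053481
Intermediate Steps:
O = -196443 (O = -24 + 3*(-281*233 + (0*6)*5) = -24 + 3*(-65473 + 0*5) = -24 + 3*(-65473 + 0) = -24 + 3*(-65473) = -24 - 196419 = -196443)
R = -10506 (R = -17*(-3)*(-206) = 51*(-206) = -10506)
R/O = -10506/(-196443) = -10506*(-1/196443) = 3502/65481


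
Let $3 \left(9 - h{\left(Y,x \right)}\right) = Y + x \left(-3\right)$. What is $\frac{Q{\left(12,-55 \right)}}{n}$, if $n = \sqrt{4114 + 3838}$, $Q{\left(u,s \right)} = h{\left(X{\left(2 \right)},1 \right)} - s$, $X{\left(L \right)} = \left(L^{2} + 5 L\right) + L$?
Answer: $\frac{179 \sqrt{497}}{5964} \approx 0.6691$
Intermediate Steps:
$X{\left(L \right)} = L^{2} + 6 L$
$h{\left(Y,x \right)} = 9 + x - \frac{Y}{3}$ ($h{\left(Y,x \right)} = 9 - \frac{Y + x \left(-3\right)}{3} = 9 - \frac{Y - 3 x}{3} = 9 - \left(- x + \frac{Y}{3}\right) = 9 + x - \frac{Y}{3}$)
$Q{\left(u,s \right)} = \frac{14}{3} - s$ ($Q{\left(u,s \right)} = \left(9 + 1 - \frac{2 \left(6 + 2\right)}{3}\right) - s = \left(9 + 1 - \frac{2 \cdot 8}{3}\right) - s = \left(9 + 1 - \frac{16}{3}\right) - s = \frac{14}{3} - s$)
$n = 4 \sqrt{497}$ ($n = \sqrt{7952} = 4 \sqrt{497} \approx 89.174$)
$\frac{Q{\left(12,-55 \right)}}{n} = \frac{\frac{14}{3} - -55}{4 \sqrt{497}} = \left(\frac{14}{3} + 55\right) \frac{\sqrt{497}}{1988} = \frac{179 \frac{\sqrt{497}}{1988}}{3} = \frac{179 \sqrt{497}}{5964}$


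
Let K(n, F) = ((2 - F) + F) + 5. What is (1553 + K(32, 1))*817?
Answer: 1274520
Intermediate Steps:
K(n, F) = 7 (K(n, F) = 2 + 5 = 7)
(1553 + K(32, 1))*817 = (1553 + 7)*817 = 1560*817 = 1274520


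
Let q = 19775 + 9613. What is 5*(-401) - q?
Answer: -31393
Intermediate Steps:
q = 29388
5*(-401) - q = 5*(-401) - 1*29388 = -2005 - 29388 = -31393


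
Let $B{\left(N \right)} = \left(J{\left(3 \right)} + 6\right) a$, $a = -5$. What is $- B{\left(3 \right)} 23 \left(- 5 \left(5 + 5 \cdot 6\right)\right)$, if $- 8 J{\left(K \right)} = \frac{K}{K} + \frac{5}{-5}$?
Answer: $-120750$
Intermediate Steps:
$J{\left(K \right)} = 0$ ($J{\left(K \right)} = - \frac{\frac{K}{K} + \frac{5}{-5}}{8} = - \frac{1 + 5 \left(- \frac{1}{5}\right)}{8} = - \frac{1 - 1}{8} = \left(- \frac{1}{8}\right) 0 = 0$)
$B{\left(N \right)} = -30$ ($B{\left(N \right)} = \left(0 + 6\right) \left(-5\right) = 6 \left(-5\right) = -30$)
$- B{\left(3 \right)} 23 \left(- 5 \left(5 + 5 \cdot 6\right)\right) = - \left(-30\right) 23 \left(- 5 \left(5 + 5 \cdot 6\right)\right) = - \left(-690\right) \left(- 5 \left(5 + 30\right)\right) = - \left(-690\right) \left(\left(-5\right) 35\right) = - \left(-690\right) \left(-175\right) = \left(-1\right) 120750 = -120750$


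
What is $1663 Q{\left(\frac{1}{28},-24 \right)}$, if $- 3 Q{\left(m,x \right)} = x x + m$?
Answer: $- \frac{26822527}{84} \approx -3.1932 \cdot 10^{5}$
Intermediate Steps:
$Q{\left(m,x \right)} = - \frac{m}{3} - \frac{x^{2}}{3}$ ($Q{\left(m,x \right)} = - \frac{x x + m}{3} = - \frac{x^{2} + m}{3} = - \frac{m + x^{2}}{3} = - \frac{m}{3} - \frac{x^{2}}{3}$)
$1663 Q{\left(\frac{1}{28},-24 \right)} = 1663 \left(- \frac{1}{3 \cdot 28} - \frac{\left(-24\right)^{2}}{3}\right) = 1663 \left(\left(- \frac{1}{3}\right) \frac{1}{28} - 192\right) = 1663 \left(- \frac{1}{84} - 192\right) = 1663 \left(- \frac{16129}{84}\right) = - \frac{26822527}{84}$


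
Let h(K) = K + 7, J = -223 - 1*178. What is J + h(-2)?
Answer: -396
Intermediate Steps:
J = -401 (J = -223 - 178 = -401)
h(K) = 7 + K
J + h(-2) = -401 + (7 - 2) = -401 + 5 = -396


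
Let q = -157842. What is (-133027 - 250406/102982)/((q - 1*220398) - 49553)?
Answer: 6849818460/22027489363 ≈ 0.31097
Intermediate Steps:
(-133027 - 250406/102982)/((q - 1*220398) - 49553) = (-133027 - 250406/102982)/((-157842 - 1*220398) - 49553) = (-133027 - 250406*1/102982)/((-157842 - 220398) - 49553) = (-133027 - 125203/51491)/(-378240 - 49553) = -6849818460/51491/(-427793) = -6849818460/51491*(-1/427793) = 6849818460/22027489363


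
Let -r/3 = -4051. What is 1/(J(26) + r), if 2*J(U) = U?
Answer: 1/12166 ≈ 8.2196e-5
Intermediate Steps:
r = 12153 (r = -3*(-4051) = 12153)
J(U) = U/2
1/(J(26) + r) = 1/((½)*26 + 12153) = 1/(13 + 12153) = 1/12166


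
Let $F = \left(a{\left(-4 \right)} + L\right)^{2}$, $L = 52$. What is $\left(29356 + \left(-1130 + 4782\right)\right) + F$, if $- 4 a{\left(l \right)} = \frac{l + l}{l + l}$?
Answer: $\frac{570977}{16} \approx 35686.0$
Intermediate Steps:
$a{\left(l \right)} = - \frac{1}{4}$ ($a{\left(l \right)} = - \frac{\left(l + l\right) \frac{1}{l + l}}{4} = - \frac{2 l \frac{1}{2 l}}{4} = \left(- \frac{1}{4}\right) 1 = - \frac{1}{4}$)
$F = \frac{42849}{16}$ ($F = \left(- \frac{1}{4} + 52\right)^{2} = \left(\frac{207}{4}\right)^{2} = \frac{42849}{16} \approx 2678.1$)
$\left(29356 + \left(-1130 + 4782\right)\right) + F = \left(29356 + \left(-1130 + 4782\right)\right) + \frac{42849}{16} = \left(29356 + 3652\right) + \frac{42849}{16} = 33008 + \frac{42849}{16} = \frac{570977}{16}$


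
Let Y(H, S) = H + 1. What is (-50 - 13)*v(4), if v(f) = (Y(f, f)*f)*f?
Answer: -5040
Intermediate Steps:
Y(H, S) = 1 + H
v(f) = f²*(1 + f) (v(f) = ((1 + f)*f)*f = (f*(1 + f))*f = f²*(1 + f))
(-50 - 13)*v(4) = (-50 - 13)*(4²*(1 + 4)) = -1008*5 = -63*80 = -5040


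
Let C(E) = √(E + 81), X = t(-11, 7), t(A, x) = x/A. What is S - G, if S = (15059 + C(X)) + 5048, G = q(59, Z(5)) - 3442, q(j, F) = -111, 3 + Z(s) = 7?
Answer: 23660 + 2*√2431/11 ≈ 23669.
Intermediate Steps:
Z(s) = 4 (Z(s) = -3 + 7 = 4)
X = -7/11 (X = 7/(-11) = 7*(-1/11) = -7/11 ≈ -0.63636)
C(E) = √(81 + E)
G = -3553 (G = -111 - 3442 = -3553)
S = 20107 + 2*√2431/11 (S = (15059 + √(81 - 7/11)) + 5048 = (15059 + √(884/11)) + 5048 = (15059 + 2*√2431/11) + 5048 = 20107 + 2*√2431/11 ≈ 20116.)
S - G = (20107 + 2*√2431/11) - 1*(-3553) = (20107 + 2*√2431/11) + 3553 = 23660 + 2*√2431/11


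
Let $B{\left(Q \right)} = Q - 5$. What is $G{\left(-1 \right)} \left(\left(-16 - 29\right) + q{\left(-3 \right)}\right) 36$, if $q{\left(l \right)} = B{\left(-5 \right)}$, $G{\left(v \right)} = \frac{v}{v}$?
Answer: $-1980$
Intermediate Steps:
$G{\left(v \right)} = 1$
$B{\left(Q \right)} = -5 + Q$
$q{\left(l \right)} = -10$ ($q{\left(l \right)} = -5 - 5 = -10$)
$G{\left(-1 \right)} \left(\left(-16 - 29\right) + q{\left(-3 \right)}\right) 36 = 1 \left(\left(-16 - 29\right) - 10\right) 36 = 1 \left(-45 - 10\right) 36 = 1 \left(-55\right) 36 = \left(-55\right) 36 = -1980$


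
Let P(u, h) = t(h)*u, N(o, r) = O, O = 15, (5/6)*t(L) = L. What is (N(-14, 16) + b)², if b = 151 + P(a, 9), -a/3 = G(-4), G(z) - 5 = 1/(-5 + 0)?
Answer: 68644/625 ≈ 109.83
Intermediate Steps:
t(L) = 6*L/5
N(o, r) = 15
G(z) = 24/5 (G(z) = 5 + 1/(-5 + 0) = 5 + 1/(-5) = 5 - ⅕ = 24/5)
a = -72/5 (a = -3*24/5 = -72/5 ≈ -14.400)
P(u, h) = 6*h*u/5 (P(u, h) = (6*h/5)*u = 6*h*u/5)
b = -113/25 (b = 151 + (6/5)*9*(-72/5) = 151 - 3888/25 = -113/25 ≈ -4.5200)
(N(-14, 16) + b)² = (15 - 113/25)² = (262/25)² = 68644/625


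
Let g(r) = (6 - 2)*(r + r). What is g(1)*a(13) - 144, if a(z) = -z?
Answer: -248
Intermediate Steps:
g(r) = 8*r (g(r) = 4*(2*r) = 8*r)
g(1)*a(13) - 144 = (8*1)*(-1*13) - 144 = 8*(-13) - 144 = -104 - 144 = -248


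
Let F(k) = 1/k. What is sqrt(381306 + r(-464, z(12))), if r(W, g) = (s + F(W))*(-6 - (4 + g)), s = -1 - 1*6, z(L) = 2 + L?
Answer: sqrt(1283278710)/58 ≈ 617.64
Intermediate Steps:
s = -7 (s = -1 - 6 = -7)
r(W, g) = (-10 - g)*(-7 + 1/W) (r(W, g) = (-7 + 1/W)*(-6 - (4 + g)) = (-7 + 1/W)*(-6 + (-4 - g)) = (-7 + 1/W)*(-10 - g) = (-10 - g)*(-7 + 1/W))
sqrt(381306 + r(-464, z(12))) = sqrt(381306 + (-10 - (2 + 12) + 7*(-464)*(10 + (2 + 12)))/(-464)) = sqrt(381306 - (-10 - 1*14 + 7*(-464)*(10 + 14))/464) = sqrt(381306 - (-10 - 14 + 7*(-464)*24)/464) = sqrt(381306 - (-10 - 14 - 77952)/464) = sqrt(381306 - 1/464*(-77976)) = sqrt(381306 + 9747/58) = sqrt(22125495/58) = sqrt(1283278710)/58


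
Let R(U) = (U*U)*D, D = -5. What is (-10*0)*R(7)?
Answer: 0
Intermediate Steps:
R(U) = -5*U² (R(U) = (U*U)*(-5) = U²*(-5) = -5*U²)
(-10*0)*R(7) = (-10*0)*(-5*7²) = 0*(-5*49) = 0*(-245) = 0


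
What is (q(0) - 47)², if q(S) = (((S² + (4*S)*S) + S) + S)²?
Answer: 2209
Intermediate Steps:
q(S) = (2*S + 5*S²)² (q(S) = (((S² + 4*S²) + S) + S)² = ((5*S² + S) + S)² = ((S + 5*S²) + S)² = (2*S + 5*S²)²)
(q(0) - 47)² = (0²*(2 + 5*0)² - 47)² = (0*(2 + 0)² - 47)² = (0*2² - 47)² = (0*4 - 47)² = (0 - 47)² = (-47)² = 2209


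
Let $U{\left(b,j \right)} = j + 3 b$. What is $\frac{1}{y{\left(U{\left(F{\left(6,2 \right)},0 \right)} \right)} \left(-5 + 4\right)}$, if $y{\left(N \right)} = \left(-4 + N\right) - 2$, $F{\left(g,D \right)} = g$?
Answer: $- \frac{1}{12} \approx -0.083333$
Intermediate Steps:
$y{\left(N \right)} = -6 + N$ ($y{\left(N \right)} = \left(-4 + N\right) - 2 = -6 + N$)
$\frac{1}{y{\left(U{\left(F{\left(6,2 \right)},0 \right)} \right)} \left(-5 + 4\right)} = \frac{1}{\left(-6 + \left(0 + 3 \cdot 6\right)\right) \left(-5 + 4\right)} = \frac{1}{\left(-6 + \left(0 + 18\right)\right) \left(-1\right)} = \frac{1}{\left(-6 + 18\right) \left(-1\right)} = \frac{1}{12 \left(-1\right)} = \frac{1}{-12} = - \frac{1}{12}$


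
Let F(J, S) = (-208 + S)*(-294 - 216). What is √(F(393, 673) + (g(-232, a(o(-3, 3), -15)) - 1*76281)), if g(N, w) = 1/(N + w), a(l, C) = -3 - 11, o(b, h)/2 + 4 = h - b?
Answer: I*√18967590642/246 ≈ 559.85*I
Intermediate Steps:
F(J, S) = 106080 - 510*S (F(J, S) = (-208 + S)*(-510) = 106080 - 510*S)
o(b, h) = -8 - 2*b + 2*h (o(b, h) = -8 + 2*(h - b) = -8 + (-2*b + 2*h) = -8 - 2*b + 2*h)
a(l, C) = -14
√(F(393, 673) + (g(-232, a(o(-3, 3), -15)) - 1*76281)) = √((106080 - 510*673) + (1/(-232 - 14) - 1*76281)) = √((106080 - 343230) + (1/(-246) - 76281)) = √(-237150 + (-1/246 - 76281)) = √(-237150 - 18765127/246) = √(-77104027/246) = I*√18967590642/246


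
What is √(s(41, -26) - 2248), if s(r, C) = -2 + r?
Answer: 47*I ≈ 47.0*I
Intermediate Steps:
√(s(41, -26) - 2248) = √((-2 + 41) - 2248) = √(39 - 2248) = √(-2209) = 47*I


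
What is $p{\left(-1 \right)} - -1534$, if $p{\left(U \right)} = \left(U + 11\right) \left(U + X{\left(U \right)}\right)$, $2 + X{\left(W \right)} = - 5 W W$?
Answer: $1454$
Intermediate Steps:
$X{\left(W \right)} = -2 - 5 W^{2}$ ($X{\left(W \right)} = -2 + - 5 W W = -2 - 5 W^{2}$)
$p{\left(U \right)} = \left(11 + U\right) \left(-2 + U - 5 U^{2}\right)$ ($p{\left(U \right)} = \left(U + 11\right) \left(U - \left(2 + 5 U^{2}\right)\right) = \left(11 + U\right) \left(-2 + U - 5 U^{2}\right)$)
$p{\left(-1 \right)} - -1534 = \left(-22 - 54 \left(-1\right)^{2} - 5 \left(-1\right)^{3} + 9 \left(-1\right)\right) - -1534 = \left(-22 - 54 - -5 - 9\right) + 1534 = \left(-22 - 54 + 5 - 9\right) + 1534 = -80 + 1534 = 1454$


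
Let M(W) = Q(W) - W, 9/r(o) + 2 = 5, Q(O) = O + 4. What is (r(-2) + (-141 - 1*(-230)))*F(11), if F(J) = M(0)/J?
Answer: 368/11 ≈ 33.455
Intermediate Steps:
Q(O) = 4 + O
r(o) = 3 (r(o) = 9/(-2 + 5) = 9/3 = 9*(1/3) = 3)
M(W) = 4 (M(W) = (4 + W) - W = 4)
F(J) = 4/J
(r(-2) + (-141 - 1*(-230)))*F(11) = (3 + (-141 - 1*(-230)))*(4/11) = (3 + (-141 + 230))*(4*(1/11)) = (3 + 89)*(4/11) = 92*(4/11) = 368/11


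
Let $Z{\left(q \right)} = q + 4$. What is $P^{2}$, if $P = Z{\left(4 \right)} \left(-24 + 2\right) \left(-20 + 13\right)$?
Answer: $1517824$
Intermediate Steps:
$Z{\left(q \right)} = 4 + q$
$P = 1232$ ($P = \left(4 + 4\right) \left(-24 + 2\right) \left(-20 + 13\right) = 8 \left(\left(-22\right) \left(-7\right)\right) = 8 \cdot 154 = 1232$)
$P^{2} = 1232^{2} = 1517824$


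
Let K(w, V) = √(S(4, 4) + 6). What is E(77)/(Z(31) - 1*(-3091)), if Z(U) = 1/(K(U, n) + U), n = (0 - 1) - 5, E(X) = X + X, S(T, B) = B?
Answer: 226347044/4543156437 + 77*√10/4543156437 ≈ 0.049822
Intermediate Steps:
E(X) = 2*X
n = -6 (n = -1 - 5 = -6)
K(w, V) = √10 (K(w, V) = √(4 + 6) = √10)
Z(U) = 1/(U + √10) (Z(U) = 1/(√10 + U) = 1/(U + √10))
E(77)/(Z(31) - 1*(-3091)) = (2*77)/(1/(31 + √10) - 1*(-3091)) = 154/(1/(31 + √10) + 3091) = 154/(3091 + 1/(31 + √10))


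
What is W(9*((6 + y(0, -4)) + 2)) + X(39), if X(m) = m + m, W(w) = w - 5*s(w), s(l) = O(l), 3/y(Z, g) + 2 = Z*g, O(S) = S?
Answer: -156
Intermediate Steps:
y(Z, g) = 3/(-2 + Z*g)
s(l) = l
W(w) = -4*w (W(w) = w - 5*w = -4*w)
X(m) = 2*m
W(9*((6 + y(0, -4)) + 2)) + X(39) = -36*((6 + 3/(-2 + 0*(-4))) + 2) + 2*39 = -36*((6 + 3/(-2 + 0)) + 2) + 78 = -36*((6 + 3/(-2)) + 2) + 78 = -36*((6 + 3*(-1/2)) + 2) + 78 = -36*((6 - 3/2) + 2) + 78 = -36*(9/2 + 2) + 78 = -36*13/2 + 78 = -4*117/2 + 78 = -234 + 78 = -156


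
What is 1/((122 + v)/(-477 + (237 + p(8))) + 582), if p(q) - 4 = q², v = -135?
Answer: 172/100117 ≈ 0.0017180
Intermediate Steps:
p(q) = 4 + q²
1/((122 + v)/(-477 + (237 + p(8))) + 582) = 1/((122 - 135)/(-477 + (237 + (4 + 8²))) + 582) = 1/(-13/(-477 + (237 + (4 + 64))) + 582) = 1/(-13/(-477 + (237 + 68)) + 582) = 1/(-13/(-477 + 305) + 582) = 1/(-13/(-172) + 582) = 1/(-13*(-1/172) + 582) = 1/(13/172 + 582) = 1/(100117/172) = 172/100117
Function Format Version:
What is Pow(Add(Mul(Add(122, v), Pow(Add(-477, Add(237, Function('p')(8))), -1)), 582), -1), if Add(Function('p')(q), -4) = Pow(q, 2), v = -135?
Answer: Rational(172, 100117) ≈ 0.0017180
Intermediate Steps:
Function('p')(q) = Add(4, Pow(q, 2))
Pow(Add(Mul(Add(122, v), Pow(Add(-477, Add(237, Function('p')(8))), -1)), 582), -1) = Pow(Add(Mul(Add(122, -135), Pow(Add(-477, Add(237, Add(4, Pow(8, 2)))), -1)), 582), -1) = Pow(Add(Mul(-13, Pow(Add(-477, Add(237, Add(4, 64))), -1)), 582), -1) = Pow(Add(Mul(-13, Pow(Add(-477, Add(237, 68)), -1)), 582), -1) = Pow(Add(Mul(-13, Pow(Add(-477, 305), -1)), 582), -1) = Pow(Add(Mul(-13, Pow(-172, -1)), 582), -1) = Pow(Add(Mul(-13, Rational(-1, 172)), 582), -1) = Pow(Add(Rational(13, 172), 582), -1) = Pow(Rational(100117, 172), -1) = Rational(172, 100117)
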